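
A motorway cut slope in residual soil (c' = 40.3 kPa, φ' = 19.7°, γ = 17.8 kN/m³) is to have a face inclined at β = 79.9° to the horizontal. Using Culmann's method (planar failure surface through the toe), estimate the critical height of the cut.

H_c = 16.69 m

Culmann's analysis gives the critical failure plane at α_cr = (β + φ')/2 = (79.9 + 19.7)/2 = 49.8°, and the critical height
H_c = (4c'/γ) · sinβ cosφ' / [1 − cos(β − φ')]
    = (4·40.3/17.8) · sin79.9°·cos19.7° / [1 − cos(60.2°)]
    = 9.056 · 0.9845·0.9415 / [1 − 0.4970]
    = 9.056 · 0.9269 / 0.5030
    = 16.69 m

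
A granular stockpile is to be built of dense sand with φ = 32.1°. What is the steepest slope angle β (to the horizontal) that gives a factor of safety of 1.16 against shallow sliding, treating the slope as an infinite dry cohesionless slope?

β = 28.4°

For an infinite dry cohesionless slope FS = tanφ/tanβ, so tanβ = tanφ / FS.
tanβ = tan32.1° / 1.16 = 0.6273 / 1.16 = 0.5408
β = arctan(0.5408) = 28.40°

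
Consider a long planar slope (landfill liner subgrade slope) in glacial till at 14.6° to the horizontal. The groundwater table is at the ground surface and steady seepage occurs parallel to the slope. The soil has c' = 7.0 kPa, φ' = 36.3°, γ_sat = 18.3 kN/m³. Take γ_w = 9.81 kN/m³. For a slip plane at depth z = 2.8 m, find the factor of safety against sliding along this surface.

FS = 1.87

With seepage parallel to the slope and the water table at the surface, the effective normal stress on the slip plane uses the buoyant unit weight γ' = γ_sat − γ_w while the driving shear stress uses γ_sat:
FS = [c' + γ' z cos²β tanφ'] / [γ_sat z sinβ cosβ]
γ' = 18.3 − 9.81 = 8.49 kN/m³
Numerator = 7.0 + 8.49·2.8·cos²14.6°·tan36.3° = 7.0 + 8.49·2.8·0.9365·0.7346 = 23.353 kPa
Denominator = 18.3·2.8·sin14.6°·cos14.6° = 18.3·2.8·0.2521·0.9677 = 12.499 kPa
FS = 23.353 / 12.499 = 1.868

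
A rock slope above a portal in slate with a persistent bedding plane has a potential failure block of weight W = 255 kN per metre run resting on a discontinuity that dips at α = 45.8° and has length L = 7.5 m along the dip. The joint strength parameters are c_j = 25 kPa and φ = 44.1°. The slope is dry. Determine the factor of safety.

FS = 1.97

Resolving the block weight along and normal to the plane and applying the Mohr–Coulomb strength on the joint:
N' = W cosα = 255·cos45.8° = 177.8 kN/m
Driving force T = W sinα = 255·sin45.8° = 182.8 kN/m
Resisting force R = c_j·L + N'·tanφ = 25·7.5 + 177.8·tan44.1° = 187.5 + 172.3 = 359.8 kN/m
FS = R / T = 359.8 / 182.8 = 1.968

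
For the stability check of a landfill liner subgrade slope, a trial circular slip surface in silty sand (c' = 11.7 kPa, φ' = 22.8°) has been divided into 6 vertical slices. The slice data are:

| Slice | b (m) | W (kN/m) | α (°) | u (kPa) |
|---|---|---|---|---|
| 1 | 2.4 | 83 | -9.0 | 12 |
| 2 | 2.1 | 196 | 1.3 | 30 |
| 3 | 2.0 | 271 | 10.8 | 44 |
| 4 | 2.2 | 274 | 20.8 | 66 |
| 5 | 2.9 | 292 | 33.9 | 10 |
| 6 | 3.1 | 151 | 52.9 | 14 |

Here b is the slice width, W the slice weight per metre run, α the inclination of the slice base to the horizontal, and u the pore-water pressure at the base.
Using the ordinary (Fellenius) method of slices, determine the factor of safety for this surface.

FS = 1.17

Ordinary method of slices: FS = Σ[c'·Δl_i + (W_i cosα_i − u_i·Δl_i)·tanφ'] / Σ W_i sinα_i, with Δl_i = b_i / cosα_i.
Slice 1: Δl = 2.4/cos(-9.0°) = 2.430 m; N'_1 = 83·cos(-9.0°) − 12·2.430 = 52.8; c'Δl = 28.43; W sinα = -13.0
Slice 2: Δl = 2.1/cos1.3° = 2.101 m; N'_2 = 196·cos1.3° − 30·2.101 = 132.9; c'Δl = 24.58; W sinα = 4.4
Slice 3: Δl = 2.0/cos10.8° = 2.036 m; N'_3 = 271·cos10.8° − 44·2.036 = 176.6; c'Δl = 23.82; W sinα = 50.8
Slice 4: Δl = 2.2/cos20.8° = 2.353 m; N'_4 = 274·cos20.8° − 66·2.353 = 100.8; c'Δl = 27.53; W sinα = 97.3
Slice 5: Δl = 2.9/cos33.9° = 3.494 m; N'_5 = 292·cos33.9° − 10·3.494 = 207.4; c'Δl = 40.88; W sinα = 162.9
Slice 6: Δl = 3.1/cos52.9° = 5.139 m; N'_6 = 151·cos52.9° − 14·5.139 = 19.1; c'Δl = 60.13; W sinα = 120.4
Σc'Δl = 205.4 kN/m; ΣN' = 689.7 kN/m; ΣW sinα = 422.8 kN/m
Resisting = 205.4 + 689.7·tan22.8° = 205.4 + 289.9 = 495.3 kN/m
FS = 495.3 / 422.8 = 1.171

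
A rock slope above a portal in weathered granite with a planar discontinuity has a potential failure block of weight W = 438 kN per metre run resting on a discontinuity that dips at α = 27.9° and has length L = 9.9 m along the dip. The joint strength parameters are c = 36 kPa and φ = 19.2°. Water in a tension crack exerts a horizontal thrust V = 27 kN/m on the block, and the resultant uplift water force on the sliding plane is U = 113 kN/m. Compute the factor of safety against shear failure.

FS = 1.96

Resolving the block weight along and normal to the plane and applying the Mohr–Coulomb strength on the joint:
N' = W cosα − U − V sinα = 438·cos27.9° − 113 − 27·sin27.9° = 261.5 kN/m
Driving force T = W sinα + V cosα = 438·sin27.9° + 27·cos27.9° = 228.8 kN/m
Resisting force R = c·L + N'·tanφ = 36·9.9 + 261.5·tan19.2° = 356.4 + 91.0 = 447.4 kN/m
FS = R / T = 447.4 / 228.8 = 1.956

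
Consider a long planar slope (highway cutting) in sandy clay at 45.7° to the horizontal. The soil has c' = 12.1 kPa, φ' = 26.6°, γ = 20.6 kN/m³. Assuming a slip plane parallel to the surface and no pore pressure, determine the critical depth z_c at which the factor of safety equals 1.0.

Setting FS = 1.00 in FS = [c' + γz cos²β tanφ'] / [γz sinβ cosβ] and solving for z:
z = c' / [γ cosβ (FS·sinβ − cosβ·tanφ')]
  = 12.1 / [20.6·cos45.7°·(1.00·sin45.7° − cos45.7°·tan26.6°)]
  = 12.1 / [20.6·0.6984·(1.00·0.7157 − 0.6984·0.5008)]
  = 12.1 / 5.2651 = 2.298 m

z_c = 2.30 m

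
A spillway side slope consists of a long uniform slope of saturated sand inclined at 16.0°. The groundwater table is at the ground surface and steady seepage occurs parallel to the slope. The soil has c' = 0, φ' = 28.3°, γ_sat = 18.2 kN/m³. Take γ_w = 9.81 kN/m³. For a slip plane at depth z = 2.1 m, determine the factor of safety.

With seepage parallel to the slope and the water table at the surface, the effective normal stress on the slip plane uses the buoyant unit weight γ' = γ_sat − γ_w while the driving shear stress uses γ_sat:
FS = [c' + γ' z cos²β tanφ'] / [γ_sat z sinβ cosβ]
(For c' = 0 this reduces to FS = (γ'/γ_sat)·tanφ'/tanβ.)
γ' = 18.2 − 9.81 = 8.39 kN/m³
Numerator = 0.0 + 8.39·2.1·cos²16.0°·tan28.3° = 0.0 + 8.39·2.1·0.9240·0.5384 = 8.766 kPa
Denominator = 18.2·2.1·sin16.0°·cos16.0° = 18.2·2.1·0.2756·0.9613 = 10.127 kPa
FS = 8.766 / 10.127 = 0.866

FS = 0.87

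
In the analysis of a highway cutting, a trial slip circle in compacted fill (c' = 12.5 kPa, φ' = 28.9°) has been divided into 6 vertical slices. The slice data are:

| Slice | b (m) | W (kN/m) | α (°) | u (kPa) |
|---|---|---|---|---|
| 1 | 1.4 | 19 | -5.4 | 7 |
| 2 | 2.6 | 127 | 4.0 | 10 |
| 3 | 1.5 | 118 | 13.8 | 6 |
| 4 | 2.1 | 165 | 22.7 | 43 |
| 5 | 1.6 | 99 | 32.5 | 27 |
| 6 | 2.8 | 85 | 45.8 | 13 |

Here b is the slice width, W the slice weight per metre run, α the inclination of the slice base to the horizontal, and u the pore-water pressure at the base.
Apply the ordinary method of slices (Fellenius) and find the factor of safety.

FS = 1.61

Ordinary method of slices: FS = Σ[c'·Δl_i + (W_i cosα_i − u_i·Δl_i)·tanφ'] / Σ W_i sinα_i, with Δl_i = b_i / cosα_i.
Slice 1: Δl = 1.4/cos(-5.4°) = 1.406 m; N'_1 = 19·cos(-5.4°) − 7·1.406 = 9.1; c'Δl = 17.58; W sinα = -1.8
Slice 2: Δl = 2.6/cos4.0° = 2.606 m; N'_2 = 127·cos4.0° − 10·2.606 = 100.6; c'Δl = 32.58; W sinα = 8.9
Slice 3: Δl = 1.5/cos13.8° = 1.545 m; N'_3 = 118·cos13.8° − 6·1.545 = 105.3; c'Δl = 19.31; W sinα = 28.1
Slice 4: Δl = 2.1/cos22.7° = 2.276 m; N'_4 = 165·cos22.7° − 43·2.276 = 54.3; c'Δl = 28.45; W sinα = 63.7
Slice 5: Δl = 1.6/cos32.5° = 1.897 m; N'_5 = 99·cos32.5° − 27·1.897 = 32.3; c'Δl = 23.71; W sinα = 53.2
Slice 6: Δl = 2.8/cos45.8° = 4.016 m; N'_6 = 85·cos45.8° − 13·4.016 = 7.0; c'Δl = 50.20; W sinα = 60.9
Σc'Δl = 171.8 kN/m; ΣN' = 308.7 kN/m; ΣW sinα = 213.0 kN/m
Resisting = 171.8 + 308.7·tan28.9° = 171.8 + 170.4 = 342.2 kN/m
FS = 342.2 / 213.0 = 1.607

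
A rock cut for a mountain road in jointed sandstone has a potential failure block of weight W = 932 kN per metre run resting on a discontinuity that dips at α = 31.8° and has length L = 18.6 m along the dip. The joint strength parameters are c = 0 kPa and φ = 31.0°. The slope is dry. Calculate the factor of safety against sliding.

FS = 0.97

Resolving the block weight along and normal to the plane and applying the Mohr–Coulomb strength on the joint:
N' = W cosα = 932·cos31.8° = 792.1 kN/m
Driving force T = W sinα = 932·sin31.8° = 491.1 kN/m
Resisting force R = c·L + N'·tanφ = 0·18.6 + 792.1·tan31.0° = 0.0 + 475.9 = 475.9 kN/m
FS = R / T = 475.9 / 491.1 = 0.969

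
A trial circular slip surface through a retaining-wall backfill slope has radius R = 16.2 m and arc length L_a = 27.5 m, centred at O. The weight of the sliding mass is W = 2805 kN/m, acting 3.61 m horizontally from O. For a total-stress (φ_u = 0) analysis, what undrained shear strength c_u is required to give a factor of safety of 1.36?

c_u = 30.9 kPa

FS = c_u·L_a·R / (W·d), so c_u = FS·W·d / (L_a·R).
c_u = 1.36·2805·3.61 / (27.50·16.2) = 13771.4 / 445.50 = 30.91 kPa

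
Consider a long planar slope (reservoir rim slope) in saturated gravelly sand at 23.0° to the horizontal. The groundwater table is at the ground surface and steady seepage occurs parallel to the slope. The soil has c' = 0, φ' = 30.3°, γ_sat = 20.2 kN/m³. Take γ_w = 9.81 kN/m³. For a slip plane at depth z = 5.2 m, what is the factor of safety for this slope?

FS = 0.71

With seepage parallel to the slope and the water table at the surface, the effective normal stress on the slip plane uses the buoyant unit weight γ' = γ_sat − γ_w while the driving shear stress uses γ_sat:
FS = [c' + γ' z cos²β tanφ'] / [γ_sat z sinβ cosβ]
(For c' = 0 this reduces to FS = (γ'/γ_sat)·tanφ'/tanβ.)
γ' = 20.2 − 9.81 = 10.39 kN/m³
Numerator = 0.0 + 10.39·5.2·cos²23.0°·tan30.3° = 0.0 + 10.39·5.2·0.8473·0.5844 = 26.751 kPa
Denominator = 20.2·5.2·sin23.0°·cos23.0° = 20.2·5.2·0.3907·0.9205 = 37.780 kPa
FS = 26.751 / 37.780 = 0.708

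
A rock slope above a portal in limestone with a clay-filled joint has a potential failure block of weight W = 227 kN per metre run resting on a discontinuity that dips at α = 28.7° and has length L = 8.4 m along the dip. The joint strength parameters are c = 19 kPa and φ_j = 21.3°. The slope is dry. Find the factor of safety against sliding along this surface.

FS = 2.18

Resolving the block weight along and normal to the plane and applying the Mohr–Coulomb strength on the joint:
N' = W cosα = 227·cos28.7° = 199.1 kN/m
Driving force T = W sinα = 227·sin28.7° = 109.0 kN/m
Resisting force R = c·L + N'·tanφ_j = 19·8.4 + 199.1·tan21.3° = 159.6 + 77.6 = 237.2 kN/m
FS = R / T = 237.2 / 109.0 = 2.176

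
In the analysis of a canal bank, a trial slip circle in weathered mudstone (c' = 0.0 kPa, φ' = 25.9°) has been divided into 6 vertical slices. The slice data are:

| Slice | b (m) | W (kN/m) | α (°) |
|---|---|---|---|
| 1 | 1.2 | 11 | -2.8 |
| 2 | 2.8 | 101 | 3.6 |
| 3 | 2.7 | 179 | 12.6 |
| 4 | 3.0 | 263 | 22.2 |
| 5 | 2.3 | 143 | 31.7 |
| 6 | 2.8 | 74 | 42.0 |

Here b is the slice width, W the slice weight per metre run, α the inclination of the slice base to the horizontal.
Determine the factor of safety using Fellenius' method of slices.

FS = 1.28

Ordinary method of slices: FS = Σ[c'·Δl_i + (W_i cosα_i)·tanφ'] / Σ W_i sinα_i, with Δl_i = b_i / cosα_i.
Slice 1: Δl = 1.2/cos(-2.8°) = 1.201 m; N'_1 = 11·cos(-2.8°) = 11.0; c'Δl = 0.00; W sinα = -0.5
Slice 2: Δl = 2.8/cos3.6° = 2.806 m; N'_2 = 101·cos3.6° = 100.8; c'Δl = 0.00; W sinα = 6.3
Slice 3: Δl = 2.7/cos12.6° = 2.767 m; N'_3 = 179·cos12.6° = 174.7; c'Δl = 0.00; W sinα = 39.0
Slice 4: Δl = 3.0/cos22.2° = 3.240 m; N'_4 = 263·cos22.2° = 243.5; c'Δl = 0.00; W sinα = 99.4
Slice 5: Δl = 2.3/cos31.7° = 2.703 m; N'_5 = 143·cos31.7° = 121.7; c'Δl = 0.00; W sinα = 75.1
Slice 6: Δl = 2.8/cos42.0° = 3.768 m; N'_6 = 74·cos42.0° = 55.0; c'Δl = 0.00; W sinα = 49.5
Σc'Δl = 0.0 kN/m; ΣN' = 706.6 kN/m; ΣW sinα = 268.9 kN/m
Resisting = 0.0 + 706.6·tan25.9° = 0.0 + 343.1 = 343.1 kN/m
FS = 343.1 / 268.9 = 1.276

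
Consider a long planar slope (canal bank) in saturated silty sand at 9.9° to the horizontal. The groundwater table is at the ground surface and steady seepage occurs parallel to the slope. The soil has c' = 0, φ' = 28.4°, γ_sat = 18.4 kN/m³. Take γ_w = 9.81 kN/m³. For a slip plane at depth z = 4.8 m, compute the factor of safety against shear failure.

FS = 1.45

With seepage parallel to the slope and the water table at the surface, the effective normal stress on the slip plane uses the buoyant unit weight γ' = γ_sat − γ_w while the driving shear stress uses γ_sat:
FS = [c' + γ' z cos²β tanφ'] / [γ_sat z sinβ cosβ]
(For c' = 0 this reduces to FS = (γ'/γ_sat)·tanφ'/tanβ.)
γ' = 18.4 − 9.81 = 8.59 kN/m³
Numerator = 0.0 + 8.59·4.8·cos²9.9°·tan28.4° = 0.0 + 8.59·4.8·0.9704·0.5407 = 21.635 kPa
Denominator = 18.4·4.8·sin9.9°·cos9.9° = 18.4·4.8·0.1719·0.9851 = 14.959 kPa
FS = 21.635 / 14.959 = 1.446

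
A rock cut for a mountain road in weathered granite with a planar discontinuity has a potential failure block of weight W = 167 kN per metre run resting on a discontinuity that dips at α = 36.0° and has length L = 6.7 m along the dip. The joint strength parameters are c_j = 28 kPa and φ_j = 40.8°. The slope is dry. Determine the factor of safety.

Resolving the block weight along and normal to the plane and applying the Mohr–Coulomb strength on the joint:
N' = W cosα = 167·cos36.0° = 135.1 kN/m
Driving force T = W sinα = 167·sin36.0° = 98.2 kN/m
Resisting force R = c_j·L + N'·tanφ_j = 28·6.7 + 135.1·tan40.8° = 187.6 + 116.6 = 304.2 kN/m
FS = R / T = 304.2 / 98.2 = 3.099

FS = 3.10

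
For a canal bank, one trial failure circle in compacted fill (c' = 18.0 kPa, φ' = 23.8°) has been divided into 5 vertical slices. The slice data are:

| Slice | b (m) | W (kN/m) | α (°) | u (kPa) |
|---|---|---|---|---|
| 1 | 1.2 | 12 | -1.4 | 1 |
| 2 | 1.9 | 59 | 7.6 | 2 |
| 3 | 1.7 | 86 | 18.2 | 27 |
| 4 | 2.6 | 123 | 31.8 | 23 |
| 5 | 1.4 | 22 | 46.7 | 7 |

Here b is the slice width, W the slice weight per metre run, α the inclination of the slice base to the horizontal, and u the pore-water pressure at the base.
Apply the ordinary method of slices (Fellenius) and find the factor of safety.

Ordinary method of slices: FS = Σ[c'·Δl_i + (W_i cosα_i − u_i·Δl_i)·tanφ'] / Σ W_i sinα_i, with Δl_i = b_i / cosα_i.
Slice 1: Δl = 1.2/cos(-1.4°) = 1.200 m; N'_1 = 12·cos(-1.4°) − 1·1.200 = 10.8; c'Δl = 21.61; W sinα = -0.3
Slice 2: Δl = 1.9/cos7.6° = 1.917 m; N'_2 = 59·cos7.6° − 2·1.917 = 54.6; c'Δl = 34.50; W sinα = 7.8
Slice 3: Δl = 1.7/cos18.2° = 1.790 m; N'_3 = 86·cos18.2° − 27·1.790 = 33.4; c'Δl = 32.21; W sinα = 26.9
Slice 4: Δl = 2.6/cos31.8° = 3.059 m; N'_4 = 123·cos31.8° − 23·3.059 = 34.2; c'Δl = 55.07; W sinα = 64.8
Slice 5: Δl = 1.4/cos46.7° = 2.041 m; N'_5 = 22·cos46.7° − 7·2.041 = 0.8; c'Δl = 36.74; W sinα = 16.0
Σc'Δl = 180.1 kN/m; ΣN' = 133.8 kN/m; ΣW sinα = 115.2 kN/m
Resisting = 180.1 + 133.8·tan23.8° = 180.1 + 59.0 = 239.1 kN/m
FS = 239.1 / 115.2 = 2.076

FS = 2.08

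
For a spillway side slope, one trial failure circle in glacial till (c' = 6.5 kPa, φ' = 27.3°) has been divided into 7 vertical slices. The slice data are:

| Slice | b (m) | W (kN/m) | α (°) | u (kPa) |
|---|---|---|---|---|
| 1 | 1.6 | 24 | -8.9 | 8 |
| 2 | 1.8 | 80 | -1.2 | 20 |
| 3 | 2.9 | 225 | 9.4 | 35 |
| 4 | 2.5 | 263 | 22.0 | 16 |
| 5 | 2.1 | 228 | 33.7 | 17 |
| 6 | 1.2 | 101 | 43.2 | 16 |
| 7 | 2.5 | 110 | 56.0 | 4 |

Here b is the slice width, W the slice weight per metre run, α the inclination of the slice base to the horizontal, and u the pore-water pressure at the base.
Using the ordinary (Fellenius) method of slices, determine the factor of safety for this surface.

FS = 1.03

Ordinary method of slices: FS = Σ[c'·Δl_i + (W_i cosα_i − u_i·Δl_i)·tanφ'] / Σ W_i sinα_i, with Δl_i = b_i / cosα_i.
Slice 1: Δl = 1.6/cos(-8.9°) = 1.619 m; N'_1 = 24·cos(-8.9°) − 8·1.619 = 10.8; c'Δl = 10.53; W sinα = -3.7
Slice 2: Δl = 1.8/cos(-1.2°) = 1.800 m; N'_2 = 80·cos(-1.2°) − 20·1.800 = 44.0; c'Δl = 11.70; W sinα = -1.7
Slice 3: Δl = 2.9/cos9.4° = 2.939 m; N'_3 = 225·cos9.4° − 35·2.939 = 119.1; c'Δl = 19.11; W sinα = 36.7
Slice 4: Δl = 2.5/cos22.0° = 2.696 m; N'_4 = 263·cos22.0° − 16·2.696 = 200.7; c'Δl = 17.53; W sinα = 98.5
Slice 5: Δl = 2.1/cos33.7° = 2.524 m; N'_5 = 228·cos33.7° − 17·2.524 = 146.8; c'Δl = 16.41; W sinα = 126.5
Slice 6: Δl = 1.2/cos43.2° = 1.646 m; N'_6 = 101·cos43.2° − 16·1.646 = 47.3; c'Δl = 10.70; W sinα = 69.1
Slice 7: Δl = 2.5/cos56.0° = 4.471 m; N'_7 = 110·cos56.0° − 4·4.471 = 43.6; c'Δl = 29.06; W sinα = 91.2
Σc'Δl = 115.0 kN/m; ΣN' = 612.2 kN/m; ΣW sinα = 416.7 kN/m
Resisting = 115.0 + 612.2·tan27.3° = 115.0 + 316.0 = 431.0 kN/m
FS = 431.0 / 416.7 = 1.034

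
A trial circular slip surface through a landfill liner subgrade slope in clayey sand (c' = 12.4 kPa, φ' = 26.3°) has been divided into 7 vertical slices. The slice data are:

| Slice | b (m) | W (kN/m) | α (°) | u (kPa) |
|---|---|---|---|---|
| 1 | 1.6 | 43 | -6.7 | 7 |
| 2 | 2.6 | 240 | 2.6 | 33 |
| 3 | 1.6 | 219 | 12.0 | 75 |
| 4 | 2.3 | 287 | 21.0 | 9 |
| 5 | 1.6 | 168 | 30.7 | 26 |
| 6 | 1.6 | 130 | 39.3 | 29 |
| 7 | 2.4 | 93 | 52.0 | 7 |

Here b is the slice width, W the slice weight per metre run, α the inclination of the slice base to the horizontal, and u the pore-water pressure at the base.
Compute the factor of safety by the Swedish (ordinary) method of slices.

Ordinary method of slices: FS = Σ[c'·Δl_i + (W_i cosα_i − u_i·Δl_i)·tanφ'] / Σ W_i sinα_i, with Δl_i = b_i / cosα_i.
Slice 1: Δl = 1.6/cos(-6.7°) = 1.611 m; N'_1 = 43·cos(-6.7°) − 7·1.611 = 31.4; c'Δl = 19.98; W sinα = -5.0
Slice 2: Δl = 2.6/cos2.6° = 2.603 m; N'_2 = 240·cos2.6° − 33·2.603 = 153.9; c'Δl = 32.27; W sinα = 10.9
Slice 3: Δl = 1.6/cos12.0° = 1.636 m; N'_3 = 219·cos12.0° − 75·1.636 = 91.5; c'Δl = 20.28; W sinα = 45.5
Slice 4: Δl = 2.3/cos21.0° = 2.464 m; N'_4 = 287·cos21.0° − 9·2.464 = 245.8; c'Δl = 30.55; W sinα = 102.9
Slice 5: Δl = 1.6/cos30.7° = 1.861 m; N'_5 = 168·cos30.7° − 26·1.861 = 96.1; c'Δl = 23.07; W sinα = 85.8
Slice 6: Δl = 1.6/cos39.3° = 2.068 m; N'_6 = 130·cos39.3° − 29·2.068 = 40.6; c'Δl = 25.64; W sinα = 82.3
Slice 7: Δl = 2.4/cos52.0° = 3.898 m; N'_7 = 93·cos52.0° − 7·3.898 = 30.0; c'Δl = 48.34; W sinα = 73.3
Σc'Δl = 200.1 kN/m; ΣN' = 689.3 kN/m; ΣW sinα = 395.7 kN/m
Resisting = 200.1 + 689.3·tan26.3° = 200.1 + 340.7 = 540.8 kN/m
FS = 540.8 / 395.7 = 1.367

FS = 1.37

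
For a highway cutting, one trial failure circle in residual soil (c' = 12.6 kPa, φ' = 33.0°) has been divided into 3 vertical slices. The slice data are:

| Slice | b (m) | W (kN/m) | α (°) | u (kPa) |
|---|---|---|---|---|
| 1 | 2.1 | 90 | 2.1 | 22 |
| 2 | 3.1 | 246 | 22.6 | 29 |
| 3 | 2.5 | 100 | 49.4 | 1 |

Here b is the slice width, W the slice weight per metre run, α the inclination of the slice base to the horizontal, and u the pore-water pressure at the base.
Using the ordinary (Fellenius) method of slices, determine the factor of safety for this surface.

Ordinary method of slices: FS = Σ[c'·Δl_i + (W_i cosα_i − u_i·Δl_i)·tanφ'] / Σ W_i sinα_i, with Δl_i = b_i / cosα_i.
Slice 1: Δl = 2.1/cos2.1° = 2.101 m; N'_1 = 90·cos2.1° − 22·2.101 = 43.7; c'Δl = 26.48; W sinα = 3.3
Slice 2: Δl = 3.1/cos22.6° = 3.358 m; N'_2 = 246·cos22.6° − 29·3.358 = 129.7; c'Δl = 42.31; W sinα = 94.5
Slice 3: Δl = 2.5/cos49.4° = 3.842 m; N'_3 = 100·cos49.4° − 1·3.842 = 61.2; c'Δl = 48.40; W sinα = 75.9
Σc'Δl = 117.2 kN/m; ΣN' = 234.7 kN/m; ΣW sinα = 173.8 kN/m
Resisting = 117.2 + 234.7·tan33.0° = 117.2 + 152.4 = 269.6 kN/m
FS = 269.6 / 173.8 = 1.551

FS = 1.55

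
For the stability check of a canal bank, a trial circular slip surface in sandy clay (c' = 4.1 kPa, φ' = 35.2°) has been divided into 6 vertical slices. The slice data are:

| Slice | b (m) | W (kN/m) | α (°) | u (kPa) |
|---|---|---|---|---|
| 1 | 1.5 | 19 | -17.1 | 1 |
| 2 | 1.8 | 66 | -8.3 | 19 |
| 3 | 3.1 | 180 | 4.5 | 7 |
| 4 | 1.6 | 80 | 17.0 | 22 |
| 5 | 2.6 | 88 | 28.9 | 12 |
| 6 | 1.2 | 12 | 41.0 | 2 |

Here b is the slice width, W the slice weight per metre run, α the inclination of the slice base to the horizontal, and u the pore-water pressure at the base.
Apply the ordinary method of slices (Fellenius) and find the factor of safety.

Ordinary method of slices: FS = Σ[c'·Δl_i + (W_i cosα_i − u_i·Δl_i)·tanφ'] / Σ W_i sinα_i, with Δl_i = b_i / cosα_i.
Slice 1: Δl = 1.5/cos(-17.1°) = 1.569 m; N'_1 = 19·cos(-17.1°) − 1·1.569 = 16.6; c'Δl = 6.43; W sinα = -5.6
Slice 2: Δl = 1.8/cos(-8.3°) = 1.819 m; N'_2 = 66·cos(-8.3°) − 19·1.819 = 30.7; c'Δl = 7.46; W sinα = -9.5
Slice 3: Δl = 3.1/cos4.5° = 3.110 m; N'_3 = 180·cos4.5° − 7·3.110 = 157.7; c'Δl = 12.75; W sinα = 14.1
Slice 4: Δl = 1.6/cos17.0° = 1.673 m; N'_4 = 80·cos17.0° − 22·1.673 = 39.7; c'Δl = 6.86; W sinα = 23.4
Slice 5: Δl = 2.6/cos28.9° = 2.970 m; N'_5 = 88·cos28.9° − 12·2.970 = 41.4; c'Δl = 12.18; W sinα = 42.5
Slice 6: Δl = 1.2/cos41.0° = 1.590 m; N'_6 = 12·cos41.0° − 2·1.590 = 5.9; c'Δl = 6.52; W sinα = 7.9
Σc'Δl = 52.2 kN/m; ΣN' = 292.0 kN/m; ΣW sinα = 72.8 kN/m
Resisting = 52.2 + 292.0·tan35.2° = 52.2 + 206.0 = 258.2 kN/m
FS = 258.2 / 72.8 = 3.546

FS = 3.55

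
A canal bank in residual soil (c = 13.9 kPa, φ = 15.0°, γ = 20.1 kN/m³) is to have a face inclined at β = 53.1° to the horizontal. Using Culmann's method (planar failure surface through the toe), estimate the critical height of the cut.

Culmann's analysis gives the critical failure plane at α_cr = (β + φ)/2 = (53.1 + 15.0)/2 = 34.0°, and the critical height
H_c = (4c/γ) · sinβ cosφ / [1 − cos(β − φ)]
    = (4·13.9/20.1) · sin53.1°·cos15.0° / [1 − cos(38.1°)]
    = 2.766 · 0.7997·0.9659 / [1 − 0.7869]
    = 2.766 · 0.7724 / 0.2131
    = 10.03 m

H_c = 10.03 m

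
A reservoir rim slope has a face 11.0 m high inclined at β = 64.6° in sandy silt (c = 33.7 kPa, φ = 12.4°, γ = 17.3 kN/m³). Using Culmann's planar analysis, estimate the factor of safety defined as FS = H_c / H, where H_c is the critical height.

FS = 1.61

H_c = (4c/γ) · sinβ cosφ / [1 − cos(β − φ)]
    = (4·33.7/17.3) · sin64.6°·cos12.4° / [1 − cos52.2°]
    = 7.792 · 0.8823 / 0.3871 = 17.76 m
FS = H_c / H = 17.76 / 11.0 = 1.614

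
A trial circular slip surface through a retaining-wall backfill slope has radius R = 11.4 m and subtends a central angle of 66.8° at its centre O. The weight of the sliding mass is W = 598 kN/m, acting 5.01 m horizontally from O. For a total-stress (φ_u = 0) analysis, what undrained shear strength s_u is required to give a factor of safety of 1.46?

s_u = 28.9 kPa

FS = s_u·L_a·R / (W·d), so s_u = FS·W·d / (L_a·R).
Arc length L_a = R·θ = 11.4·(66.8°·π/180) = 11.4·1.1659 = 13.29 m
s_u = 1.46·598·5.01 / (13.29·11.4) = 4374.1 / 151.52 = 28.87 kPa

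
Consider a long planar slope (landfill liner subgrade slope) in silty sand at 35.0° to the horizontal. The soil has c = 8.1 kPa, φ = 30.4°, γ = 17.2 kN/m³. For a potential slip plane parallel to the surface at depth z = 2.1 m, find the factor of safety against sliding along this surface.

FS = 1.32

For an infinite slope with a slip plane parallel to the surface (no pore pressure): FS = [c + γz cos²β tanφ] / [γz sinβ cosβ].
γz = 17.2·2.1 = 36.12 kN/m²
Numerator = 8.1 + 36.12·cos²35.0°·tan30.4° = 8.1 + 36.12·0.6710·0.5867 = 22.320 kPa
Denominator = 36.12·sin35.0°·cos35.0° = 36.12·0.5736·0.8192 = 16.971 kPa
FS = 22.320 / 16.971 = 1.315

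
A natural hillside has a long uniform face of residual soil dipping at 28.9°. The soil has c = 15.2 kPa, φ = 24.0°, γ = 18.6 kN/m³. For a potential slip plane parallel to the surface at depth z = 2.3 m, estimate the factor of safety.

FS = 1.65

For an infinite slope with a slip plane parallel to the surface (no pore pressure): FS = [c + γz cos²β tanφ] / [γz sinβ cosβ].
γz = 18.6·2.3 = 42.78 kN/m²
Numerator = 15.2 + 42.78·cos²28.9°·tan24.0° = 15.2 + 42.78·0.7664·0.4452 = 29.798 kPa
Denominator = 42.78·sin28.9°·cos28.9° = 42.78·0.4833·0.8755 = 18.100 kPa
FS = 29.798 / 18.100 = 1.646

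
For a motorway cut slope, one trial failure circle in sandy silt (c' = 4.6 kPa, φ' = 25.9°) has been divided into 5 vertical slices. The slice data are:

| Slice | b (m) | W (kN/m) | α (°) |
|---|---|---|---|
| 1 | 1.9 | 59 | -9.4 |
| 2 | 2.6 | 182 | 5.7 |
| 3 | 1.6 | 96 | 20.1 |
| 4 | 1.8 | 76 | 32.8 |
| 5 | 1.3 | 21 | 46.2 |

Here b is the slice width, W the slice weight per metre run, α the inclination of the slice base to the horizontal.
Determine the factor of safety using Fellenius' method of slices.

FS = 2.51

Ordinary method of slices: FS = Σ[c'·Δl_i + (W_i cosα_i)·tanφ'] / Σ W_i sinα_i, with Δl_i = b_i / cosα_i.
Slice 1: Δl = 1.9/cos(-9.4°) = 1.926 m; N'_1 = 59·cos(-9.4°) = 58.2; c'Δl = 8.86; W sinα = -9.6
Slice 2: Δl = 2.6/cos5.7° = 2.613 m; N'_2 = 182·cos5.7° = 181.1; c'Δl = 12.02; W sinα = 18.1
Slice 3: Δl = 1.6/cos20.1° = 1.704 m; N'_3 = 96·cos20.1° = 90.2; c'Δl = 7.84; W sinα = 33.0
Slice 4: Δl = 1.8/cos32.8° = 2.141 m; N'_4 = 76·cos32.8° = 63.9; c'Δl = 9.85; W sinα = 41.2
Slice 5: Δl = 1.3/cos46.2° = 1.878 m; N'_5 = 21·cos46.2° = 14.5; c'Δl = 8.64; W sinα = 15.2
Σc'Δl = 47.2 kN/m; ΣN' = 407.9 kN/m; ΣW sinα = 97.8 kN/m
Resisting = 47.2 + 407.9·tan25.9° = 47.2 + 198.1 = 245.3 kN/m
FS = 245.3 / 97.8 = 2.509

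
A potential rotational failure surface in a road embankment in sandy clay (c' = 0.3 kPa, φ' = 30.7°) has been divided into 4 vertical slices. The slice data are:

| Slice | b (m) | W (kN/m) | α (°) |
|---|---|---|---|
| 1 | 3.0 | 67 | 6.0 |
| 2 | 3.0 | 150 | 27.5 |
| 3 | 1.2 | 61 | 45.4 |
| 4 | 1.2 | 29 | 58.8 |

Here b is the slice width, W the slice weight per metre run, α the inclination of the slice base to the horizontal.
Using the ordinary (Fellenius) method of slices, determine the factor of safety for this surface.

FS = 1.08

Ordinary method of slices: FS = Σ[c'·Δl_i + (W_i cosα_i)·tanφ'] / Σ W_i sinα_i, with Δl_i = b_i / cosα_i.
Slice 1: Δl = 3.0/cos6.0° = 3.017 m; N'_1 = 67·cos6.0° = 66.6; c'Δl = 0.90; W sinα = 7.0
Slice 2: Δl = 3.0/cos27.5° = 3.382 m; N'_2 = 150·cos27.5° = 133.1; c'Δl = 1.01; W sinα = 69.3
Slice 3: Δl = 1.2/cos45.4° = 1.709 m; N'_3 = 61·cos45.4° = 42.8; c'Δl = 0.51; W sinα = 43.4
Slice 4: Δl = 1.2/cos58.8° = 2.316 m; N'_4 = 29·cos58.8° = 15.0; c'Δl = 0.69; W sinα = 24.8
Σc'Δl = 3.1 kN/m; ΣN' = 257.5 kN/m; ΣW sinα = 144.5 kN/m
Resisting = 3.1 + 257.5·tan30.7° = 3.1 + 152.9 = 156.0 kN/m
FS = 156.0 / 144.5 = 1.080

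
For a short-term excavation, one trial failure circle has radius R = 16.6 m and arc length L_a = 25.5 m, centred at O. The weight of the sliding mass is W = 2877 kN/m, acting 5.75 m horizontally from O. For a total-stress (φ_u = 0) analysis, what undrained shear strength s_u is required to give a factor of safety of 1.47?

FS = s_u·L_a·R / (W·d), so s_u = FS·W·d / (L_a·R).
s_u = 1.47·2877·5.75 / (25.50·16.6) = 24317.8 / 423.30 = 57.45 kPa

s_u = 57.4 kPa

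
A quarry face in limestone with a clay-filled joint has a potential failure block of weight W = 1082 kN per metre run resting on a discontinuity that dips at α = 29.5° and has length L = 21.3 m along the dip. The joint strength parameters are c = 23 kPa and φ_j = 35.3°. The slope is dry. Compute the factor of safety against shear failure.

Resolving the block weight along and normal to the plane and applying the Mohr–Coulomb strength on the joint:
N' = W cosα = 1082·cos29.5° = 941.7 kN/m
Driving force T = W sinα = 1082·sin29.5° = 532.8 kN/m
Resisting force R = c·L + N'·tanφ_j = 23·21.3 + 941.7·tan35.3° = 489.9 + 666.8 = 1156.7 kN/m
FS = R / T = 1156.7 / 532.8 = 2.171

FS = 2.17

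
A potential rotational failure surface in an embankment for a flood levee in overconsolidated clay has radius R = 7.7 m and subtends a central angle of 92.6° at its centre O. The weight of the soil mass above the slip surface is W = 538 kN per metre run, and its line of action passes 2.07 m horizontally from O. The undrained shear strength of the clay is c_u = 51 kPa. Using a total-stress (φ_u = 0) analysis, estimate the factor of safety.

Taking moments about the centre O, the resisting moment is provided by the undrained shear strength acting along the arc:
Arc length L_a = R·θ = 7.7·(92.6°·π/180) = 7.7·1.6162 = 12.44 m
M_R = c_u·L_a·R = 51·12.44·7.7 = 4887.0 kN·m/m
M_D = W·d = 538·2.07 = 1113.7 kN·m/m
FS = M_R / M_D = 4887.0 / 1113.7 = 4.388

FS = 4.39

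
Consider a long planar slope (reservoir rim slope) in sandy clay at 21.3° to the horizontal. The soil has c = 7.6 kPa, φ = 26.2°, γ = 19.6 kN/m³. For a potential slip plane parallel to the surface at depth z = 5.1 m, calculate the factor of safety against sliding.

For an infinite slope with a slip plane parallel to the surface (no pore pressure): FS = [c + γz cos²β tanφ] / [γz sinβ cosβ].
γz = 19.6·5.1 = 99.96 kN/m²
Numerator = 7.6 + 99.96·cos²21.3°·tan26.2° = 7.6 + 99.96·0.8680·0.4921 = 50.296 kPa
Denominator = 99.96·sin21.3°·cos21.3° = 99.96·0.3633·0.9317 = 33.830 kPa
FS = 50.296 / 33.830 = 1.487

FS = 1.49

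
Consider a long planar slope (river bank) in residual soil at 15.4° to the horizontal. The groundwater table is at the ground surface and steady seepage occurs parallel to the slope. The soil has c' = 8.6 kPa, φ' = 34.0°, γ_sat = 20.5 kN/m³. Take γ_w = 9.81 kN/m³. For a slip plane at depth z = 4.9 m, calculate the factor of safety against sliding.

FS = 1.61

With seepage parallel to the slope and the water table at the surface, the effective normal stress on the slip plane uses the buoyant unit weight γ' = γ_sat − γ_w while the driving shear stress uses γ_sat:
FS = [c' + γ' z cos²β tanφ'] / [γ_sat z sinβ cosβ]
γ' = 20.5 − 9.81 = 10.69 kN/m³
Numerator = 8.6 + 10.69·4.9·cos²15.4°·tan34.0° = 8.6 + 10.69·4.9·0.9295·0.6745 = 41.440 kPa
Denominator = 20.5·4.9·sin15.4°·cos15.4° = 20.5·4.9·0.2656·0.9641 = 25.717 kPa
FS = 41.440 / 25.717 = 1.611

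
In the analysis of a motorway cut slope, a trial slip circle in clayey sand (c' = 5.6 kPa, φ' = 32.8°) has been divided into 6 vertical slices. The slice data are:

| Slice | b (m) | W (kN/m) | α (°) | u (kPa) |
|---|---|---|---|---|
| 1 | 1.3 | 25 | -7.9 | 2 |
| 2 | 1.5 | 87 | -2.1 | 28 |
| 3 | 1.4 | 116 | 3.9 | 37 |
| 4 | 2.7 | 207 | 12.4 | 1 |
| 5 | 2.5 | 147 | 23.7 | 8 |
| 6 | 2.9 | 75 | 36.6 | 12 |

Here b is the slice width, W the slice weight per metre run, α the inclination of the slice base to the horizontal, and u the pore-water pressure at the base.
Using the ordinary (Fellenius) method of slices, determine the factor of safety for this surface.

Ordinary method of slices: FS = Σ[c'·Δl_i + (W_i cosα_i − u_i·Δl_i)·tanφ'] / Σ W_i sinα_i, with Δl_i = b_i / cosα_i.
Slice 1: Δl = 1.3/cos(-7.9°) = 1.312 m; N'_1 = 25·cos(-7.9°) − 2·1.312 = 22.1; c'Δl = 7.35; W sinα = -3.4
Slice 2: Δl = 1.5/cos(-2.1°) = 1.501 m; N'_2 = 87·cos(-2.1°) − 28·1.501 = 44.9; c'Δl = 8.41; W sinα = -3.2
Slice 3: Δl = 1.4/cos3.9° = 1.403 m; N'_3 = 116·cos3.9° − 37·1.403 = 63.8; c'Δl = 7.86; W sinα = 7.9
Slice 4: Δl = 2.7/cos12.4° = 2.764 m; N'_4 = 207·cos12.4° − 1·2.764 = 199.4; c'Δl = 15.48; W sinα = 44.5
Slice 5: Δl = 2.5/cos23.7° = 2.730 m; N'_5 = 147·cos23.7° − 8·2.730 = 112.8; c'Δl = 15.29; W sinα = 59.1
Slice 6: Δl = 2.9/cos36.6° = 3.612 m; N'_6 = 75·cos36.6° − 12·3.612 = 16.9; c'Δl = 20.23; W sinα = 44.7
Σc'Δl = 74.6 kN/m; ΣN' = 459.9 kN/m; ΣW sinα = 149.5 kN/m
Resisting = 74.6 + 459.9·tan32.8° = 74.6 + 296.4 = 371.0 kN/m
FS = 371.0 / 149.5 = 2.481

FS = 2.48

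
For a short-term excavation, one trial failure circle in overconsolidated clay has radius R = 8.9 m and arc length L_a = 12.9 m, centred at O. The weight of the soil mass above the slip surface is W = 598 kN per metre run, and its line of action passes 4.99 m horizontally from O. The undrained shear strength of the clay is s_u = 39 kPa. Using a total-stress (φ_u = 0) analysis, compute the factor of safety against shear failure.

FS = 1.50

Taking moments about the centre O, the resisting moment is provided by the undrained shear strength acting along the arc:
M_R = s_u·L_a·R = 39·12.90·8.9 = 4477.6 kN·m/m
M_D = W·d = 598·4.99 = 2984.0 kN·m/m
FS = M_R / M_D = 4477.6 / 2984.0 = 1.501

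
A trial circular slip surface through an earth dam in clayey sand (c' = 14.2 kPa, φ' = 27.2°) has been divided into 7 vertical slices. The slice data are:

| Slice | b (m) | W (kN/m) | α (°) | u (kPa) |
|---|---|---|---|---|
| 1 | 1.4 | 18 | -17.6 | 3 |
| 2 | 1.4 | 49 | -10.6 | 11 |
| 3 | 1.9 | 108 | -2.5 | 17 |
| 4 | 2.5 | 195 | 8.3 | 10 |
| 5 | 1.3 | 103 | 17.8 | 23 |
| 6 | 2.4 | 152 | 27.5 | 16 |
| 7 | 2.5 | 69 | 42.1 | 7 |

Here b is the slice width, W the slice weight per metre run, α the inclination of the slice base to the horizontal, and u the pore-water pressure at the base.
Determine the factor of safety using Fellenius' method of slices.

Ordinary method of slices: FS = Σ[c'·Δl_i + (W_i cosα_i − u_i·Δl_i)·tanφ'] / Σ W_i sinα_i, with Δl_i = b_i / cosα_i.
Slice 1: Δl = 1.4/cos(-17.6°) = 1.469 m; N'_1 = 18·cos(-17.6°) − 3·1.469 = 12.8; c'Δl = 20.86; W sinα = -5.4
Slice 2: Δl = 1.4/cos(-10.6°) = 1.424 m; N'_2 = 49·cos(-10.6°) − 11·1.424 = 32.5; c'Δl = 20.23; W sinα = -9.0
Slice 3: Δl = 1.9/cos(-2.5°) = 1.902 m; N'_3 = 108·cos(-2.5°) − 17·1.902 = 75.6; c'Δl = 27.01; W sinα = -4.7
Slice 4: Δl = 2.5/cos8.3° = 2.526 m; N'_4 = 195·cos8.3° − 10·2.526 = 167.7; c'Δl = 35.88; W sinα = 28.1
Slice 5: Δl = 1.3/cos17.8° = 1.365 m; N'_5 = 103·cos17.8° − 23·1.365 = 66.7; c'Δl = 19.39; W sinα = 31.5
Slice 6: Δl = 2.4/cos27.5° = 2.706 m; N'_6 = 152·cos27.5° − 16·2.706 = 91.5; c'Δl = 38.42; W sinα = 70.2
Slice 7: Δl = 2.5/cos42.1° = 3.369 m; N'_7 = 69·cos42.1° − 7·3.369 = 27.6; c'Δl = 47.85; W sinα = 46.3
Σc'Δl = 209.6 kN/m; ΣN' = 474.3 kN/m; ΣW sinα = 156.9 kN/m
Resisting = 209.6 + 474.3·tan27.2° = 209.6 + 243.8 = 453.4 kN/m
FS = 453.4 / 156.9 = 2.889

FS = 2.89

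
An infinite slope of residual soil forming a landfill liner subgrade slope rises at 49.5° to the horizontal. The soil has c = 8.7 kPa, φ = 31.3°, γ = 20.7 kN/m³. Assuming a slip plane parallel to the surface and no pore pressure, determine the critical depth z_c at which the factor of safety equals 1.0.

z_c = 1.77 m

Setting FS = 1.00 in FS = [c + γz cos²β tanφ] / [γz sinβ cosβ] and solving for z:
z = c / [γ cosβ (FS·sinβ − cosβ·tanφ)]
  = 8.7 / [20.7·cos49.5°·(1.00·sin49.5° − cos49.5°·tan31.3°)]
  = 8.7 / [20.7·0.6494·(1.00·0.7604 − 0.6494·0.6080)]
  = 8.7 / 4.9141 = 1.770 m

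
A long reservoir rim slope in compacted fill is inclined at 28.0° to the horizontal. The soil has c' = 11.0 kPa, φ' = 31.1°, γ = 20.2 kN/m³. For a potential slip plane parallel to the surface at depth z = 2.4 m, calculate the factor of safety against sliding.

For an infinite slope with a slip plane parallel to the surface (no pore pressure): FS = [c' + γz cos²β tanφ'] / [γz sinβ cosβ].
γz = 20.2·2.4 = 48.48 kN/m²
Numerator = 11.0 + 48.48·cos²28.0°·tan31.1° = 11.0 + 48.48·0.7796·0.6032 = 33.799 kPa
Denominator = 48.48·sin28.0°·cos28.0° = 48.48·0.4695·0.8829 = 20.096 kPa
FS = 33.799 / 20.096 = 1.682

FS = 1.68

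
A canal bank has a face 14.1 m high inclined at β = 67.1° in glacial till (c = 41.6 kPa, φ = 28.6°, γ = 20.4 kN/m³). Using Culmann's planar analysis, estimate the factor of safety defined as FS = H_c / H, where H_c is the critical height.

H_c = (4c/γ) · sinβ cosφ / [1 − cos(β − φ)]
    = (4·41.6/20.4) · sin67.1°·cos28.6° / [1 − cos38.5°]
    = 8.157 · 0.8088 / 0.2174 = 30.35 m
FS = H_c / H = 30.35 / 14.1 = 2.152

FS = 2.15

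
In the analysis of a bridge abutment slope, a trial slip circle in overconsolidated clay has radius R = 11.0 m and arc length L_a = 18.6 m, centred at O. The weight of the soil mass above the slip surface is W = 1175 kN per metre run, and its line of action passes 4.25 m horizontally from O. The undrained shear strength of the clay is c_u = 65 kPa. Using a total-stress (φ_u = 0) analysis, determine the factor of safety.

Taking moments about the centre O, the resisting moment is provided by the undrained shear strength acting along the arc:
M_R = c_u·L_a·R = 65·18.60·11.0 = 13299.0 kN·m/m
M_D = W·d = 1175·4.25 = 4993.8 kN·m/m
FS = M_R / M_D = 13299.0 / 4993.8 = 2.663

FS = 2.66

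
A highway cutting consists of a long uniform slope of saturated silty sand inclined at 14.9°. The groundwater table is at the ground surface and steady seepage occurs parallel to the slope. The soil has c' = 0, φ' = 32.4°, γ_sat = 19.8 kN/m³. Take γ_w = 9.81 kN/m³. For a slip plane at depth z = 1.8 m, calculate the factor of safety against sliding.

FS = 1.20

With seepage parallel to the slope and the water table at the surface, the effective normal stress on the slip plane uses the buoyant unit weight γ' = γ_sat − γ_w while the driving shear stress uses γ_sat:
FS = [c' + γ' z cos²β tanφ'] / [γ_sat z sinβ cosβ]
(For c' = 0 this reduces to FS = (γ'/γ_sat)·tanφ'/tanβ.)
γ' = 19.8 − 9.81 = 9.99 kN/m³
Numerator = 0.0 + 9.99·1.8·cos²14.9°·tan32.4° = 0.0 + 9.99·1.8·0.9339·0.6346 = 10.657 kPa
Denominator = 19.8·1.8·sin14.9°·cos14.9° = 19.8·1.8·0.2571·0.9664 = 8.856 kPa
FS = 10.657 / 8.856 = 1.203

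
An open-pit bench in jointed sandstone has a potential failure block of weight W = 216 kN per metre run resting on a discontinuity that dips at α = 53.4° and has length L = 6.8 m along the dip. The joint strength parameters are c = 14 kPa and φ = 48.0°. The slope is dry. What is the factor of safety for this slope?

Resolving the block weight along and normal to the plane and applying the Mohr–Coulomb strength on the joint:
N' = W cosα = 216·cos53.4° = 128.8 kN/m
Driving force T = W sinα = 216·sin53.4° = 173.4 kN/m
Resisting force R = c·L + N'·tanφ = 14·6.8 + 128.8·tan48.0° = 95.2 + 143.0 = 238.2 kN/m
FS = R / T = 238.2 / 173.4 = 1.374

FS = 1.37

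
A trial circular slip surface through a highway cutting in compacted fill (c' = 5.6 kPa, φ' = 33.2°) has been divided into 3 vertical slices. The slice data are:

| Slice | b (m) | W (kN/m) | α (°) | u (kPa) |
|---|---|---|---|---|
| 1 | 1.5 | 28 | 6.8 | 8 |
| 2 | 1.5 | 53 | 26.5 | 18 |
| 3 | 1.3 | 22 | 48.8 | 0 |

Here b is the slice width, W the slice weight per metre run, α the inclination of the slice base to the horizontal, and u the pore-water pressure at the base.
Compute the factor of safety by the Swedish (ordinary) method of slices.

FS = 1.38

Ordinary method of slices: FS = Σ[c'·Δl_i + (W_i cosα_i − u_i·Δl_i)·tanφ'] / Σ W_i sinα_i, with Δl_i = b_i / cosα_i.
Slice 1: Δl = 1.5/cos6.8° = 1.511 m; N'_1 = 28·cos6.8° − 8·1.511 = 15.7; c'Δl = 8.46; W sinα = 3.3
Slice 2: Δl = 1.5/cos26.5° = 1.676 m; N'_2 = 53·cos26.5° − 18·1.676 = 17.3; c'Δl = 9.39; W sinα = 23.6
Slice 3: Δl = 1.3/cos48.8° = 1.974 m; N'_3 = 22·cos48.8° − 0·1.974 = 14.5; c'Δl = 11.05; W sinα = 16.6
Σc'Δl = 28.9 kN/m; ΣN' = 47.5 kN/m; ΣW sinα = 43.5 kN/m
Resisting = 28.9 + 47.5·tan33.2° = 28.9 + 31.1 = 60.0 kN/m
FS = 60.0 / 43.5 = 1.378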